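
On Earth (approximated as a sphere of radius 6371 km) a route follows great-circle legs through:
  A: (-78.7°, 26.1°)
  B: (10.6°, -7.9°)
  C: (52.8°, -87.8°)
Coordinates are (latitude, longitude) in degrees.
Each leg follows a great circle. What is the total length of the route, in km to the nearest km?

18532 km

Leg A→B: central angle 1.5915 rad, distance 10139.5 km.
Leg B→C: central angle 1.3174 rad, distance 8392.8 km.
Total: 10139.5 + 8392.8 ≈ 18532 km.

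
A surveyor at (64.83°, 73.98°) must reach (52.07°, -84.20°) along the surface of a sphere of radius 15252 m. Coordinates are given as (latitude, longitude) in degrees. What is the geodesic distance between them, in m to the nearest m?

Let φ₁ = 1.1315 rad, φ₂ = 0.9088 rad, and Δλ = -2.7608 rad.
Haversine: a = sin²(Δφ/2) + cos φ₁ cos φ₂ sin²(Δλ/2) = 0.0123 + (0.4253)(0.6147)(0.9642) = 0.26442.
Central angle c = 2·arcsin(√a) = 1.08019 rad.
Distance = R·c = 15252 × 1.0802 ≈ 16475 m.

16475 m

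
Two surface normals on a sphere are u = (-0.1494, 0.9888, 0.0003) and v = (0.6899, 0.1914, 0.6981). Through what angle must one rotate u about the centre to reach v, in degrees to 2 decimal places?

85.04°

u·v = 0.0864; |u| = 1.0000, |v| = 1.0000.
cos θ = (u·v)/(|u||v|) = 0.0864, so θ = 85.04°.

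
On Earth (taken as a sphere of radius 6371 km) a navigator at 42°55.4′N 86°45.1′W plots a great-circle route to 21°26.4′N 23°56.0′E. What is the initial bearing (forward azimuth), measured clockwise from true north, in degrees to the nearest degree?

With φ₁ = 0.7492, φ₂ = 0.3742, Δλ = 1.9318 rad, the forward-azimuth formula gives
θ = atan2( sin Δλ cos φ₂ , cos φ₁ sin φ₂ − sin φ₁ cos φ₂ cos Δλ ) = atan2(0.8708, 0.4916) = 60.55°.
So the initial bearing is 61°.

61°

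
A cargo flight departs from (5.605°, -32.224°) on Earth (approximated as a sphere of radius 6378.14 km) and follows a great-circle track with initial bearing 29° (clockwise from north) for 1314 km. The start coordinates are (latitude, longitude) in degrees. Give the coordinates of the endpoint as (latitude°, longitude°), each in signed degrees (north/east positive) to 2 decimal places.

Angular distance δ = d/R = 1314/6378.14 = 0.20602 rad; initial bearing θ = 0.5061 rad.
sin φ₂ = sin φ₁ cos δ + cos φ₁ sin δ cos θ = (0.0977)(0.9789) + (0.9952)(0.2046)(0.8746) = 0.2737, so φ₂ = 15.88°.
Δλ = atan2(sin θ sin δ cos φ₁, cos δ − sin φ₁ sin φ₂) = atan2(0.0987, 0.9521) = 5.918°.
λ₂ = -32.224° + 5.918° = -26.31°.

15.88°, -26.31°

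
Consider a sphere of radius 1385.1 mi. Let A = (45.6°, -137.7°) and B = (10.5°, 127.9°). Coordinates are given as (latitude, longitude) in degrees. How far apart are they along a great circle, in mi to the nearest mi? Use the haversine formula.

2068 mi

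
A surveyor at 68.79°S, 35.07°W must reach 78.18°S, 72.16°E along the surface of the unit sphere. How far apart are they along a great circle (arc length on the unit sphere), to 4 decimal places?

With latitudes φ₁ = -68.790°, φ₂ = -78.180° and longitude difference Δλ = 107.230°:
cos c = sin φ₁ sin φ₂ + cos φ₁ cos φ₂ cos Δλ = (-0.9323)(-0.9788) + (0.3618)(0.2048)(-0.2962) = 0.89054,
so c = arccos(0.89054) = 0.47226 rad.
On the unit sphere the arc length equals the central angle: 0.4723.

0.4723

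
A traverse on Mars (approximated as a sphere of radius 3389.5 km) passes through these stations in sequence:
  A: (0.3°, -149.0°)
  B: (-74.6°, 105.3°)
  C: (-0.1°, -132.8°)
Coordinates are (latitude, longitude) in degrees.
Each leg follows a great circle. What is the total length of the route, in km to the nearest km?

Leg A→B: central angle 1.6478 rad, distance 5585.1 km.
Leg B→C: central angle 1.7099 rad, distance 5795.7 km.
Total: 5585.1 + 5795.7 ≈ 11381 km.

11381 km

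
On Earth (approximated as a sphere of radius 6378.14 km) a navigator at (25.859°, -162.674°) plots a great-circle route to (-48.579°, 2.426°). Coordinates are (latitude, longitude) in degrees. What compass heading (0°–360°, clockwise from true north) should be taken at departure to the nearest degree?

157°

With φ₁ = 0.4513, φ₂ = -0.8479, Δλ = 2.8815 rad, the forward-azimuth formula gives
θ = atan2( sin Δλ cos φ₂ , cos φ₁ sin φ₂ − sin φ₁ cos φ₂ cos Δλ ) = atan2(0.1701, -0.3959) = 156.75°.
So the initial bearing is 157°.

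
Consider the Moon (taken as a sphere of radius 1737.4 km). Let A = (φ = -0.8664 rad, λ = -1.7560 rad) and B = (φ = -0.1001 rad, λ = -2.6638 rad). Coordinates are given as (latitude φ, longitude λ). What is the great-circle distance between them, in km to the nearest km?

1874 km

With latitudes φ₁ = -49.641°, φ₂ = -5.735° and longitude difference Δλ = -52.013°:
Haversine: a = sin²(Δφ/2) + cos φ₁ cos φ₂ sin²(Δλ/2) = 0.1398 + (0.6476)(0.9950)(0.1923) = 0.26364.
Central angle c = 2·arcsin(√a) = 1.07842 rad.
Distance = R·c = 1737.4 × 1.0784 ≈ 1874 km.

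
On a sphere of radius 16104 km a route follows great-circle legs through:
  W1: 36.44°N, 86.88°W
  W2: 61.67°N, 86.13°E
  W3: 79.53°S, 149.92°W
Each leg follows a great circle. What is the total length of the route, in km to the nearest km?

66824 km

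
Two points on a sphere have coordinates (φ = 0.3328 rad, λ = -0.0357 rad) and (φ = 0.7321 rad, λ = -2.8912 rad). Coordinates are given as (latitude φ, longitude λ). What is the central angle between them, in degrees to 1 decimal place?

Let φ₁ = 0.3328 rad, φ₂ = 0.7321 rad, and Δλ = -2.8555 rad.
cos c = sin φ₁ sin φ₂ + cos φ₁ cos φ₂ cos Δλ = (0.3267)(0.6684) + (0.9451)(0.7438)(-0.9594) = -0.45602,
so c = arccos(-0.45602) = 2.04431 rad.
So the angular separation is 117.1°.

117.1°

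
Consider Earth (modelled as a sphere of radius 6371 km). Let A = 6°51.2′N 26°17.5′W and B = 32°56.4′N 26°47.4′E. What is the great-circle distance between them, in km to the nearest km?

6179 km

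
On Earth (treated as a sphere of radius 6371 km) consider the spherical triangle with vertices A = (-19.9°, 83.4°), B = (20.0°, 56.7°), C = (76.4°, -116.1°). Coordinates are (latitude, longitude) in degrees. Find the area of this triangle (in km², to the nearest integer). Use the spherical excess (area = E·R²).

25299916 km²

Side lengths (central angles): a = 1.4573, b = 2.1403, c = 0.8326 rad; semiperimeter s = 2.2151.
By l'Huilier's theorem, tan(E/4) = √[tan(s/2) tan((s−a)/2) tan((s−b)/2) tan((s−c)/2)], giving spherical excess E = 0.6233 rad.
Area = E·R² = 0.6233 × (6371)² ≈ 25299916 km².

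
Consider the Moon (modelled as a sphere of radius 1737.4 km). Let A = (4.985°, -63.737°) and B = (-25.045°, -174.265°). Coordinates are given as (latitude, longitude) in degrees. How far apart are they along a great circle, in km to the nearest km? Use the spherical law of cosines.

With latitudes φ₁ = 4.985°, φ₂ = -25.045° and longitude difference Δλ = -110.528°:
cos c = sin φ₁ sin φ₂ + cos φ₁ cos φ₂ cos Δλ = (0.0869)(-0.4233) + (0.9962)(0.9060)(-0.3507) = -0.35328,
so c = arccos(-0.35328) = 1.93187 rad.
Distance = R·c = 1737.4 × 1.9319 ≈ 3356 km.

3356 km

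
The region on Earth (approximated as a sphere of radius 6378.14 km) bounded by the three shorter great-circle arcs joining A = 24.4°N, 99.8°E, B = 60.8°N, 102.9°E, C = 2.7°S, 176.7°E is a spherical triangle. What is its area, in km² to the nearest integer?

Side lengths (central angles): a = 1.4758, b = 1.3830, c = 0.6364 rad; semiperimeter s = 1.7476.
By l'Huilier's theorem, tan(E/4) = √[tan(s/2) tan((s−a)/2) tan((s−b)/2) tan((s−c)/2)], giving spherical excess E = 0.5435 rad.
Area = E·R² = 0.5435 × (6378.14)² ≈ 22110912 km².

22110912 km²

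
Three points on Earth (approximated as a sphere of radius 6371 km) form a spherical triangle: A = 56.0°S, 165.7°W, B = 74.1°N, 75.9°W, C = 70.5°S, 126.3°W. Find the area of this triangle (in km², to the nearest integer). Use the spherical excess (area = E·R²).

50249969 km²

Side lengths (central angles): a = 2.5835, b = 0.3878, c = 2.4928 rad; semiperimeter s = 2.7321.
By l'Huilier's theorem, tan(E/4) = √[tan(s/2) tan((s−a)/2) tan((s−b)/2) tan((s−c)/2)], giving spherical excess E = 1.2380 rad.
Area = E·R² = 1.2380 × (6371)² ≈ 50249969 km².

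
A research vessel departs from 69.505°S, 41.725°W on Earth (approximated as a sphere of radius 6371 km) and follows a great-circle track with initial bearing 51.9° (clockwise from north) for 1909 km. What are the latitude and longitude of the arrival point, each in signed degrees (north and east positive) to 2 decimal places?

Angular distance δ = d/R = 1909/6371 = 0.29964 rad; initial bearing θ = 0.9058 rad.
sin φ₂ = sin φ₁ cos δ + cos φ₁ sin δ cos θ = (-0.9367)(0.9554) + (0.3501)(0.2952)(0.6170) = -0.8312, so φ₂ = -56.22°.
Δλ = atan2(sin θ sin δ cos φ₁, cos δ − sin φ₁ sin φ₂) = atan2(0.0813, 0.1769) = 24.695°.
λ₂ = -41.725° + 24.695° = -17.03°.

-56.22°, -17.03°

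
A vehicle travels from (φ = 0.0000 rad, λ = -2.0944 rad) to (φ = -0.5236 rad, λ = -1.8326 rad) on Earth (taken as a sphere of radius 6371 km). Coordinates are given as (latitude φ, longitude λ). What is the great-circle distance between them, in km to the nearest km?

3695 km

In radians: φ₁ = 0.0000, φ₂ = -0.5236, Δλ = 15.000° = 0.2618 rad.
cos c = sin φ₁ sin φ₂ + cos φ₁ cos φ₂ cos Δλ = (0.0000)(-0.5000) + (1.0000)(0.8660)(0.9659) = 0.83652,
so c = arccos(0.83652) = 0.57990 rad.
Distance = R·c = 6371 × 0.5799 ≈ 3695 km.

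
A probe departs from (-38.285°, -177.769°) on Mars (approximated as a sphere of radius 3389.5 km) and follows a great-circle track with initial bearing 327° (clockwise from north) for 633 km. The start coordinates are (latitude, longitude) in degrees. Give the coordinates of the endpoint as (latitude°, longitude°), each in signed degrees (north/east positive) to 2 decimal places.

-29.12°, 175.58°

Angular distance δ = d/R = 633/3389.5 = 0.18675 rad; initial bearing θ = 5.7072 rad.
sin φ₂ = sin φ₁ cos δ + cos φ₁ sin δ cos θ = (-0.6196)(0.9826) + (0.7849)(0.1857)(0.8387) = -0.4866, so φ₂ = -29.12°.
Δλ = atan2(sin θ sin δ cos φ₁, cos δ − sin φ₁ sin φ₂) = atan2(-0.0794, 0.6811) = -6.647°.
λ₂ = -177.769° − 6.647° = -184.42° → 175.58° after wrapping to (−180°, 180°].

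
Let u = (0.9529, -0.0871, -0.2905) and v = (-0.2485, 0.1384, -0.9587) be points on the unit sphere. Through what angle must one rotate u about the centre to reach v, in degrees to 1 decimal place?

u·v = 0.0297; |u| = 1.0000, |v| = 1.0000.
cos θ = (u·v)/(|u||v|) = 0.0297, so θ = 88.3°.

88.3°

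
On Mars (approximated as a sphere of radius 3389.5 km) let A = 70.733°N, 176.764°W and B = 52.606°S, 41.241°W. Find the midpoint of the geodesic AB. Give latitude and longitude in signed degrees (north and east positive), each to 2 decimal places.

18.85°, -73.11°

The central angle between A and B is δ = 2.6747 rad.
With f = 0.5, the slerp weights are sin((1−f)δ)/sin δ = 2.1613 and sin(fδ)/sin δ = 2.1613.
Weighted sum of the unit vectors: (2.1613)·(-0.3294,-0.0186,0.9440) + (2.1613)·(0.4566,-0.4003,-0.7945) = (0.2749, -0.9055, 0.3231).
Converting back: φ = atan2(z, √(x²+y²)) = 18.85°, λ = atan2(y, x) = -73.11°.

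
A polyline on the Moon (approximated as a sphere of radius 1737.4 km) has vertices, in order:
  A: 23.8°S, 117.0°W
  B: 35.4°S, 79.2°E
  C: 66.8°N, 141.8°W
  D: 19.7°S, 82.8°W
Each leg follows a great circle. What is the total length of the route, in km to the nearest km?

Leg A→B: central angle 2.0742 rad, distance 3603.8 km.
Leg B→C: central angle 2.4572 rad, distance 4269.1 km.
Leg C→D: central angle 1.6899 rad, distance 2936.0 km.
Total: 3603.8 + 4269.1 + 2936.0 ≈ 10809 km.

10809 km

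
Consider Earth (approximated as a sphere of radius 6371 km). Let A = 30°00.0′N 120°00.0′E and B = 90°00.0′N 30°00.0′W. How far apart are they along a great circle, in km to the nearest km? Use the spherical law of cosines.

6672 km

Let φ₁ = 0.5236 rad, φ₂ = 1.5708 rad, and Δλ = -2.6180 rad.
cos c = sin φ₁ sin φ₂ + cos φ₁ cos φ₂ cos Δλ = (0.5000)(1.0000) + (0.8660)(0.0000)(-0.8660) = 0.50000,
so c = arccos(0.50000) = 1.04720 rad.
Distance = R·c = 6371 × 1.0472 ≈ 6672 km.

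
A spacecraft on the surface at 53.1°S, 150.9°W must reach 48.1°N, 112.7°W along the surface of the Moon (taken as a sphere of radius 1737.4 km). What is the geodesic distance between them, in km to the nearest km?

Let φ₁ = -0.9268 rad, φ₂ = 0.8395 rad, and Δλ = 0.6667 rad.
cos c = sin φ₁ sin φ₂ + cos φ₁ cos φ₂ cos Δλ = (-0.7997)(0.7443) + (0.6004)(0.6678)(0.7859) = -0.28010,
so c = arccos(-0.28010) = 1.85470 rad.
Distance = R·c = 1737.4 × 1.8547 ≈ 3222 km.

3222 km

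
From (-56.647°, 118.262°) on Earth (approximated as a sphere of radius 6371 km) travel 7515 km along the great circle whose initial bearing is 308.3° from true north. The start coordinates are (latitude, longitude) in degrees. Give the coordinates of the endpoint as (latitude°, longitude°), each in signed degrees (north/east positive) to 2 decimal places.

Angular distance δ = d/R = 7515/6371 = 1.17956 rad; initial bearing θ = 5.3809 rad.
sin φ₂ = sin φ₁ cos δ + cos φ₁ sin δ cos θ = (-0.8353)(0.3813) + (0.5498)(0.9244)(0.6198) = -0.0035, so φ₂ = -0.20°.
Δλ = atan2(sin θ sin δ cos φ₁, cos δ − sin φ₁ sin φ₂) = atan2(-0.3989, 0.3784) = -46.509°.
λ₂ = 118.262° − 46.509° = 71.75°.

-0.20°, 71.75°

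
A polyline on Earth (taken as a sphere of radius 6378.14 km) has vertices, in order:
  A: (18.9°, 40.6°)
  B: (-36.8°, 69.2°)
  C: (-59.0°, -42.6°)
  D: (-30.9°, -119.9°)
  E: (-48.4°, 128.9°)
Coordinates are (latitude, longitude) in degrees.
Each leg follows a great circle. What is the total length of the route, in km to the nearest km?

29836 km

Leg A→B: central angle 1.0803 rad, distance 6890.1 km.
Leg B→C: central angle 1.2022 rad, distance 7667.8 km.
Leg C→D: central angle 1.0035 rad, distance 6400.5 km.
Leg D→E: central angle 1.3918 rad, distance 8877.3 km.
Total: 6890.1 + 7667.8 + 6400.5 + 8877.3 ≈ 29836 km.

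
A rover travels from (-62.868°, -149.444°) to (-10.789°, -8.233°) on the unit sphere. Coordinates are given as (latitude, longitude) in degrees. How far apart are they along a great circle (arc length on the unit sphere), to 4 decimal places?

1.7544

With latitudes φ₁ = -62.868°, φ₂ = -10.789° and longitude difference Δλ = 141.211°:
Haversine: a = sin²(Δφ/2) + cos φ₁ cos φ₂ sin²(Δλ/2) = 0.1927 + (0.4560)(0.9823)(0.8897) = 0.59129.
Central angle c = 2·arcsin(√a) = 1.75441 rad.
On the unit sphere the arc length equals the central angle: 1.7544.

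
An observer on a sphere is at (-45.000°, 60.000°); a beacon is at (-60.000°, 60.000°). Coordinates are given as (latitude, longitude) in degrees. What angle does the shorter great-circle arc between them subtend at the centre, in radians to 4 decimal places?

Let φ₁ = -0.7854 rad, φ₂ = -1.0472 rad, and Δλ = 0.0000 rad.
Haversine: a = sin²(Δφ/2) + cos φ₁ cos φ₂ sin²(Δλ/2) = 0.0170 + (0.7071)(0.5000)(0.0000) = 0.01704.
Central angle c = 2·arcsin(√a) = 0.26180 rad.
So the angular separation is 0.2618 rad.

0.2618 rad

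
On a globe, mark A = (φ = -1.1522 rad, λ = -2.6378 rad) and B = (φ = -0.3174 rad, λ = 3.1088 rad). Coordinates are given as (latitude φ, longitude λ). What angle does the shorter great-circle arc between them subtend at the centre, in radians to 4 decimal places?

0.9058 rad

Let φ₁ = -1.1522 rad, φ₂ = -0.3174 rad, and Δλ = -0.5366 rad.
Haversine: a = sin²(Δφ/2) + cos φ₁ cos φ₂ sin²(Δλ/2) = 0.1643 + (0.4065)(0.9501)(0.0703) = 0.19147.
Central angle c = 2·arcsin(√a) = 0.90580 rad.
So the angular separation is 0.9058 rad.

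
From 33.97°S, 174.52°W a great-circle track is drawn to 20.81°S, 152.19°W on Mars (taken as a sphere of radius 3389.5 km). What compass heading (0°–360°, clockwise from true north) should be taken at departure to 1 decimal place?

62.0°

With φ₁ = -0.5929, φ₂ = -0.3632, Δλ = 0.3897 rad, the forward-azimuth formula gives
θ = atan2( sin Δλ cos φ₂ , cos φ₁ sin φ₂ − sin φ₁ cos φ₂ cos Δλ ) = atan2(0.3552, 0.1885) = 62.04°.
So the initial bearing is 62.0°.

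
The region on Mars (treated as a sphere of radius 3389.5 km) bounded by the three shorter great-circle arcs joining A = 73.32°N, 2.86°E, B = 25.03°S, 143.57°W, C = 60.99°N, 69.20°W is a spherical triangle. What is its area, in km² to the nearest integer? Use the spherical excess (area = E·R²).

Side lengths (central angles): a = 1.8251, b = 0.4936, c = 2.2421 rad; semiperimeter s = 2.2804.
By l'Huilier's theorem, tan(E/4) = √[tan(s/2) tan((s−a)/2) tan((s−b)/2) tan((s−c)/2)], giving spherical excess E = 0.4369 rad.
Area = E·R² = 0.4369 × (3389.5)² ≈ 5019856 km².

5019856 km²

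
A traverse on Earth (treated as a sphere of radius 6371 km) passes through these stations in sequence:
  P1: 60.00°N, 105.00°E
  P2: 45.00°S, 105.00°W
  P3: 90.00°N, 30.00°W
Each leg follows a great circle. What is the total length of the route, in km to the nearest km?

32437 km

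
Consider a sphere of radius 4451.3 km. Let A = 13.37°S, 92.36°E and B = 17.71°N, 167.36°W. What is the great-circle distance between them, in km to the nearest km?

In radians: φ₁ = -0.2334, φ₂ = 0.3091, Δλ = 100.280° = 1.7502 rad.
cos c = sin φ₁ sin φ₂ + cos φ₁ cos φ₂ cos Δλ = (-0.2312)(0.3042) + (0.9729)(0.9526)(-0.1785) = -0.23574,
so c = arccos(-0.23574) = 1.80877 rad.
Distance = R·c = 4451.3 × 1.8088 ≈ 8051 km.

8051 km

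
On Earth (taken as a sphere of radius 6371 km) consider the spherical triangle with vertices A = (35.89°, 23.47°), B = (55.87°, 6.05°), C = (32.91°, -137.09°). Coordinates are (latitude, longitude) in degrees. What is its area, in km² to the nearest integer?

2538311 km²

Side lengths (central angles): a = 1.4979, b = 1.8995, c = 0.4053 rad; semiperimeter s = 1.9014.
By l'Huilier's theorem, tan(E/4) = √[tan(s/2) tan((s−a)/2) tan((s−b)/2) tan((s−c)/2)], giving spherical excess E = 0.0625 rad.
Area = E·R² = 0.0625 × (6371)² ≈ 2538311 km².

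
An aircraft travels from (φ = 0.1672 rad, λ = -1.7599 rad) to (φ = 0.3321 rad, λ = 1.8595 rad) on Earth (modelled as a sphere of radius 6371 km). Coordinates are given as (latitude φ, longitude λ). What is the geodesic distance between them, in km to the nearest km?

15642 km

Let φ₁ = 0.1672 rad, φ₂ = 0.3321 rad, and Δλ = -2.6638 rad.
Haversine: a = sin²(Δφ/2) + cos φ₁ cos φ₂ sin²(Δλ/2) = 0.0068 + (0.9861)(0.9454)(0.9440) = 0.88676.
Central angle c = 2·arcsin(√a) = 2.45517 rad.
Distance = R·c = 6371 × 2.4552 ≈ 15642 km.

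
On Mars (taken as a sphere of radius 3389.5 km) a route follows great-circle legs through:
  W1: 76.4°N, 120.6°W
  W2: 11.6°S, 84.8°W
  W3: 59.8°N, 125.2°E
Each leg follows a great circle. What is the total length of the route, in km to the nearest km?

12861 km

Leg W1→W2: central angle 1.5794 rad, distance 5353.4 km.
Leg W2→W3: central angle 2.2149 rad, distance 7507.6 km.
Total: 5353.4 + 7507.6 ≈ 12861 km.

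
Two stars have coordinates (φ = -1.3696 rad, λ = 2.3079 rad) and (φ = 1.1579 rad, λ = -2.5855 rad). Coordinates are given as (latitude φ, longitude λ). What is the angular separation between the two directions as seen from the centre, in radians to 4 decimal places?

Let φ₁ = -1.3696 rad, φ₂ = 1.1579 rad, and Δλ = 1.3898 rad.
Haversine: a = sin²(Δφ/2) + cos φ₁ cos φ₂ sin²(Δλ/2) = 0.9086 + (0.1998)(0.4013)(0.4100) = 0.94152.
Central angle c = 2·arcsin(√a) = 2.65312 rad.
So the angular separation is 2.6531 rad.

2.6531 rad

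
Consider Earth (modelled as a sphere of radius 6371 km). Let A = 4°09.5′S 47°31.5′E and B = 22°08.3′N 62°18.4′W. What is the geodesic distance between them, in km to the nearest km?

In radians: φ₁ = -0.0726, φ₂ = 0.3864, Δλ = -109.832° = -1.9169 rad.
Haversine: a = sin²(Δφ/2) + cos φ₁ cos φ₂ sin²(Δλ/2) = 0.0517 + (0.9974)(0.9263)(0.6696) = 0.67037.
Central angle c = 2·arcsin(√a) = 1.91851 rad.
Distance = R·c = 6371 × 1.9185 ≈ 12223 km.

12223 km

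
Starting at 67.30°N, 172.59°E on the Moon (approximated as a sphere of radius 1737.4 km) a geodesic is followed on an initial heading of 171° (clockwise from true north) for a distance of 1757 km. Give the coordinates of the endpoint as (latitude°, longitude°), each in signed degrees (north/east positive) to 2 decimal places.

9.59°, -179.68°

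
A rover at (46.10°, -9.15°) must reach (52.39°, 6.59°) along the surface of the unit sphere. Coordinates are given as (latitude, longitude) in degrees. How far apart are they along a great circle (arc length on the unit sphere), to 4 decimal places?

In radians: φ₁ = 0.8046, φ₂ = 0.9144, Δλ = 15.740° = 0.2747 rad.
Haversine: a = sin²(Δφ/2) + cos φ₁ cos φ₂ sin²(Δλ/2) = 0.0030 + (0.6934)(0.6103)(0.0187) = 0.01094.
Central angle c = 2·arcsin(√a) = 0.20961 rad.
On the unit sphere the arc length equals the central angle: 0.2096.

0.2096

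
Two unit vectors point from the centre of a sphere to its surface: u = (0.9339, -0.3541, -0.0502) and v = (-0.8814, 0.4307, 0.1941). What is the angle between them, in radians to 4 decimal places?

u·v = -0.9854; |u| = 1.0000, |v| = 1.0000.
cos θ = (u·v)/(|u||v|) = -0.9853, so θ = 2.9701 rad.

2.9701 rad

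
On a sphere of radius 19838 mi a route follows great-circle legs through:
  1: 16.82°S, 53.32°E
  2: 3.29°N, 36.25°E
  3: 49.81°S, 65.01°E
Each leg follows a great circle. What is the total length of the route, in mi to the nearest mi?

29377 mi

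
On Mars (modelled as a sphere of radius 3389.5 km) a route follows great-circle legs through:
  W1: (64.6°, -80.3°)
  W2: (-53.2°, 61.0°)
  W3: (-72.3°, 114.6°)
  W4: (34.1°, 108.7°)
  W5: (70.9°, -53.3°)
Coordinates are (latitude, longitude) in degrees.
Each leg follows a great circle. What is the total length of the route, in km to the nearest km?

21748 km

Leg W1→W2: central angle 2.7488 rad, distance 9317.2 km.
Leg W2→W3: central angle 0.5138 rad, distance 1741.4 km.
Leg W3→W4: central angle 1.8584 rad, distance 6299.1 km.
Leg W4→W5: central angle 1.2952 rad, distance 4390.2 km.
Total: 9317.2 + 1741.4 + 6299.1 + 4390.2 ≈ 21748 km.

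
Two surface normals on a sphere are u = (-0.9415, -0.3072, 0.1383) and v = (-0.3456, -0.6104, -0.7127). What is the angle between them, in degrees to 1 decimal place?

65.5°

u·v = 0.4143; |u| = 1.0000, |v| = 1.0000.
cos θ = (u·v)/(|u||v|) = 0.4144, so θ = 65.5°.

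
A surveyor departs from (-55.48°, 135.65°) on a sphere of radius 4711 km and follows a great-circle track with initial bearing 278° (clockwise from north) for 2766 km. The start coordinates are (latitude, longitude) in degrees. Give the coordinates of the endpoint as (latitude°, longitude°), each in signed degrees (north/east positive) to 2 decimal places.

Angular distance δ = d/R = 2766/4711 = 0.58714 rad; initial bearing θ = 4.8520 rad.
sin φ₂ = sin φ₁ cos δ + cos φ₁ sin δ cos θ = (-0.8239)(0.8325) + (0.5667)(0.5540)(0.1392) = -0.6423, so φ₂ = -39.96°.
Δλ = atan2(sin θ sin δ cos φ₁, cos δ − sin φ₁ sin φ₂) = atan2(-0.3109, 0.3034) = -45.702°.
λ₂ = 135.650° − 45.702° = 89.95°.

-39.96°, 89.95°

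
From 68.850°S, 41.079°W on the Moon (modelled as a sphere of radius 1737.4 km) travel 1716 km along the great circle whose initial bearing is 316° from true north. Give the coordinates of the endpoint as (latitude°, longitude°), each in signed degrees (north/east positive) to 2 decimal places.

-17.27°, -78.47°

Angular distance δ = d/R = 1716/1737.4 = 0.98768 rad; initial bearing θ = 5.5152 rad.
sin φ₂ = sin φ₁ cos δ + cos φ₁ sin δ cos θ = (-0.9326)(0.5506) + (0.3608)(0.8348)(0.7193) = -0.2969, so φ₂ = -17.27°.
Δλ = atan2(sin θ sin δ cos φ₁, cos δ − sin φ₁ sin φ₂) = atan2(-0.2092, 0.2737) = -37.391°.
λ₂ = -41.079° − 37.391° = -78.47°.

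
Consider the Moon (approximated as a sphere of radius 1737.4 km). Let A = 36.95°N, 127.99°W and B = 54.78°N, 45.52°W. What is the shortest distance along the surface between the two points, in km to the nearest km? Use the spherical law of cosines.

1714 km

Let φ₁ = 0.6449 rad, φ₂ = 0.9561 rad, and Δλ = 1.4394 rad.
cos c = sin φ₁ sin φ₂ + cos φ₁ cos φ₂ cos Δλ = (0.6011)(0.8169) + (0.7992)(0.5767)(0.1310) = 0.55148,
so c = arccos(0.55148) = 0.98666 rad.
Distance = R·c = 1737.4 × 0.9867 ≈ 1714 km.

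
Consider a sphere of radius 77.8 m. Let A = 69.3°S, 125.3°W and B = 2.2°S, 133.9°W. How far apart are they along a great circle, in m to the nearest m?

In radians: φ₁ = -1.2095, φ₂ = -0.0384, Δλ = -8.600° = -0.1501 rad.
cos c = sin φ₁ sin φ₂ + cos φ₁ cos φ₂ cos Δλ = (-0.9354)(-0.0384) + (0.3535)(0.9993)(0.9888) = 0.38515,
so c = arccos(0.38515) = 1.17542 rad.
Distance = R·c = 77.8 × 1.1754 ≈ 91 m.

91 m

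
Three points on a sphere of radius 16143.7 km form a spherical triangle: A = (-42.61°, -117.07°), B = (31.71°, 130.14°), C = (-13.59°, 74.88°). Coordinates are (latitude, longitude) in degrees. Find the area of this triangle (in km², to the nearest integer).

Side lengths (central angles): a = 1.2157, b = 2.1422, c = 2.2123 rad; semiperimeter s = 2.7851.
By l'Huilier's theorem, tan(E/4) = √[tan(s/2) tan((s−a)/2) tan((s−b)/2) tan((s−c)/2)], giving spherical excess E = 2.5411 rad.
Area = E·R² = 2.5411 × (16143.7)² ≈ 662249084 km².

662249084 km²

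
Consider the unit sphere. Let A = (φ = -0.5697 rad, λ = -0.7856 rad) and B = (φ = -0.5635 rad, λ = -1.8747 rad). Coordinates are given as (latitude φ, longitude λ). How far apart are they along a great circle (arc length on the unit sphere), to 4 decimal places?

0.9047

In radians: φ₁ = -0.5697, φ₂ = -0.5635, Δλ = -62.401° = -1.0891 rad.
Haversine: a = sin²(Δφ/2) + cos φ₁ cos φ₂ sin²(Δλ/2) = 0.0000 + (0.8421)(0.8454)(0.2684) = 0.19105.
Central angle c = 2·arcsin(√a) = 0.90472 rad.
On the unit sphere the arc length equals the central angle: 0.9047.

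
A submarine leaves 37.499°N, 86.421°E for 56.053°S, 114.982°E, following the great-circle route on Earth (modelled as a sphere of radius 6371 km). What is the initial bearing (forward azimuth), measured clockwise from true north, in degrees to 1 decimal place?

164.4°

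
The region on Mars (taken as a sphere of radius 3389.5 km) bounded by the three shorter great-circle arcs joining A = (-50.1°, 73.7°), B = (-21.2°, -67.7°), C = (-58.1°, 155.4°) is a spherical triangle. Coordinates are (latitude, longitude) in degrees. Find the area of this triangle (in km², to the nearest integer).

Side lengths (central angles): a = 1.6235, b = 0.7951, c = 1.7619 rad; semiperimeter s = 2.0903.
By l'Huilier's theorem, tan(E/4) = √[tan(s/2) tan((s−a)/2) tan((s−b)/2) tan((s−c)/2)], giving spherical excess E = 0.8913 rad.
Area = E·R² = 0.8913 × (3389.5)² ≈ 10240223 km².

10240223 km²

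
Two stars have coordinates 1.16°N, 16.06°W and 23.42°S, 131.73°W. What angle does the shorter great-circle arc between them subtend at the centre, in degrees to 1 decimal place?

113.9°

With latitudes φ₁ = 1.160°, φ₂ = -23.420° and longitude difference Δλ = -115.670°:
cos c = sin φ₁ sin φ₂ + cos φ₁ cos φ₂ cos Δλ = (0.0202)(-0.3975) + (0.9998)(0.9176)(-0.4332) = -0.40546,
so c = arccos(-0.40546) = 1.98828 rad.
So the angular separation is 113.9°.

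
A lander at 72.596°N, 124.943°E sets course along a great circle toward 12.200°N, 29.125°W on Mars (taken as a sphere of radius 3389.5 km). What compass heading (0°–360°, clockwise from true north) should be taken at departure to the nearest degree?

335°

With φ₁ = 1.2670, φ₂ = 0.2129, Δλ = -2.6890 rad, the forward-azimuth formula gives
θ = atan2( sin Δλ cos φ₂ , cos φ₁ sin φ₂ − sin φ₁ cos φ₂ cos Δλ ) = atan2(-0.4274, 0.9020) = -25.36°.
Adding 360° brings this into [0°, 360°): 335°.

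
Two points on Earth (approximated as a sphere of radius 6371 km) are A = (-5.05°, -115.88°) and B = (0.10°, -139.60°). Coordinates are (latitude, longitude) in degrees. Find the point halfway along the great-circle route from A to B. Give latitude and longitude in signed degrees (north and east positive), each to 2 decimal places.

Central angle δ = 0.4231 rad. Interpolating on the sphere with fraction f = 0.5:
P = [sin((1−f)δ)·A + sin(fδ)·B] / sin δ = 0.5114·A + 0.5114·B in Cartesian coordinates,
giving P = (-0.6118, -0.7898, -0.0441), i.e. latitude -2.53°, longitude -127.76°.

-2.53°, -127.76°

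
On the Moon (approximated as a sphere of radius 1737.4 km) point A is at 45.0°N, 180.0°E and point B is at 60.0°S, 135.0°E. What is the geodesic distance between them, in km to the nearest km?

3373 km

In radians: φ₁ = 0.7854, φ₂ = -1.0472, Δλ = -45.000° = -0.7854 rad.
Haversine: a = sin²(Δφ/2) + cos φ₁ cos φ₂ sin²(Δλ/2) = 0.6294 + (0.7071)(0.5000)(0.1464) = 0.68119.
Central angle c = 2·arcsin(√a) = 1.94161 rad.
Distance = R·c = 1737.4 × 1.9416 ≈ 3373 km.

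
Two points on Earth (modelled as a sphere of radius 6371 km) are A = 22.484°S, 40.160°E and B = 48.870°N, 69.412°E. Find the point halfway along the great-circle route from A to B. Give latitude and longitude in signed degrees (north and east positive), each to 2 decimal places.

13.61°, 52.27°

Central angle δ = 1.3261 rad. Interpolating on the sphere with fraction f = 0.5:
P = [sin((1−f)δ)·A + sin(fδ)·B] / sin δ = 0.6344·A + 0.6344·B in Cartesian coordinates,
giving P = (0.5948, 0.7687, 0.2352), i.e. latitude 13.61°, longitude 52.27°.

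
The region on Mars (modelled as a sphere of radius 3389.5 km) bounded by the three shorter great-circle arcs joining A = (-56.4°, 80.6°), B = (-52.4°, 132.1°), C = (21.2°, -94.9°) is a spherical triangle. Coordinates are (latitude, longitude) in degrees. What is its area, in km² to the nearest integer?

14707383 km²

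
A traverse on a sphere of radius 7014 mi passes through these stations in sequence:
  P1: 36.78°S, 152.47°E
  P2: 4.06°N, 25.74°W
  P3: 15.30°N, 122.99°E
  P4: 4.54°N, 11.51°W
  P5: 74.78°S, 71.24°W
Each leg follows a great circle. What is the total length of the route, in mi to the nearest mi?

Leg P1→P2: central angle 2.5698 rad, distance 18024.6 mi.
Leg P2→P3: central angle 2.5043 rad, distance 17564.9 mi.
Leg P3→P4: central angle 2.2824 rad, distance 16008.8 mi.
Leg P4→P5: central angle 1.5152 rad, distance 10627.8 mi.
Total: 18024.6 + 17564.9 + 16008.8 + 10627.8 ≈ 62226 mi.

62226 mi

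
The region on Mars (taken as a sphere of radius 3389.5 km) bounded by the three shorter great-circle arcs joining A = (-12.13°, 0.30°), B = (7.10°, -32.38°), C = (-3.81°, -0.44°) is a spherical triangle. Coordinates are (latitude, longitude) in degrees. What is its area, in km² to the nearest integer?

Side lengths (central angles): a = 0.5881, b = 0.1458, c = 0.6590 rad; semiperimeter s = 0.6964.
By l'Huilier's theorem, tan(E/4) = √[tan(s/2) tan((s−a)/2) tan((s−b)/2) tan((s−c)/2)], giving spherical excess E = 0.0408 rad.
Area = E·R² = 0.0408 × (3389.5)² ≈ 468789 km².

468789 km²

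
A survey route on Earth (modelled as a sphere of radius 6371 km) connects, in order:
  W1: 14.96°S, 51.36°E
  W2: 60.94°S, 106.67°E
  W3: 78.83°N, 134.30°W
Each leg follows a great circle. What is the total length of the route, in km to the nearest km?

23914 km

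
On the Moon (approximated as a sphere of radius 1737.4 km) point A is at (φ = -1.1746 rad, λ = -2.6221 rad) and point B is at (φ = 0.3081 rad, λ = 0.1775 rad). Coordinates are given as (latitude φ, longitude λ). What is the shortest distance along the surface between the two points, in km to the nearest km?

3905 km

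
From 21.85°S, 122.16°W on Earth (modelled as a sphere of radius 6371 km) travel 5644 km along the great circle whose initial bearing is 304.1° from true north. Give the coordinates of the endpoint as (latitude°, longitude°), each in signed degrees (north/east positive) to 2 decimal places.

Angular distance δ = d/R = 5644/6371 = 0.88589 rad; initial bearing θ = 5.3075 rad.
sin φ₂ = sin φ₁ cos δ + cos φ₁ sin δ cos θ = (-0.3722)(0.6326) + (0.9282)(0.7745)(0.5606) = 0.1676, so φ₂ = 9.65°.
Δλ = atan2(sin θ sin δ cos φ₁, cos δ − sin φ₁ sin φ₂) = atan2(-0.5952, 0.6950) = -40.580°.
λ₂ = -122.160° − 40.580° = -162.74°.

9.65°, -162.74°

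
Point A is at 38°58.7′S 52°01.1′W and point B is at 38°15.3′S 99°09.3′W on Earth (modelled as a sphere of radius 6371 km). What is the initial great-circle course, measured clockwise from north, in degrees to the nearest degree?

With φ₁ = -0.6803, φ₂ = -0.6677, Δλ = -0.8227 rad, the forward-azimuth formula gives
θ = atan2( sin Δλ cos φ₂ , cos φ₁ sin φ₂ − sin φ₁ cos φ₂ cos Δλ ) = atan2(-0.5756, -0.1453) = -104.17°.
Adding 360° brings this into [0°, 360°): 256°.

256°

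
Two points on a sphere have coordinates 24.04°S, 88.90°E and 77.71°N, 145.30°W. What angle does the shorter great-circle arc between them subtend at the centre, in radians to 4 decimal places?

With latitudes φ₁ = -24.040°, φ₂ = 77.710° and longitude difference Δλ = 125.800°:
Haversine: a = sin²(Δφ/2) + cos φ₁ cos φ₂ sin²(Δλ/2) = 0.6018 + (0.9133)(0.2129)(0.7925) = 0.75588.
Central angle c = 2·arcsin(√a) = 2.10802 rad.
So the angular separation is 2.1080 rad.

2.1080 rad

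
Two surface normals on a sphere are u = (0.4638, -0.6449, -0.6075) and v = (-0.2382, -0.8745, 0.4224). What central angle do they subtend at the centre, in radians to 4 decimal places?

1.3726 rad

u·v = 0.1969; |u| = 1.0000, |v| = 1.0000.
cos θ = (u·v)/(|u||v|) = 0.1969, so θ = 1.3726 rad.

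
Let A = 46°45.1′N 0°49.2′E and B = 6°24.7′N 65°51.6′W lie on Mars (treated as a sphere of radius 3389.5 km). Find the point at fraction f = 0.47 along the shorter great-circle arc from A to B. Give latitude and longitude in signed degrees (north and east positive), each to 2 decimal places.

32.03°, -37.51°

The central angle between A and B is δ = 1.2123 rad.
With f = 0.47, the slerp weights are sin((1−f)δ)/sin δ = 0.6399 and sin(fδ)/sin δ = 0.5761.
Weighted sum of the unit vectors: (0.6399)·(0.6851,0.0098,0.7284) + (0.5761)·(0.4064,-0.9068,0.1117) = (0.6725, -0.5161, 0.5304).
Converting back: φ = atan2(z, √(x²+y²)) = 32.03°, λ = atan2(y, x) = -37.51°.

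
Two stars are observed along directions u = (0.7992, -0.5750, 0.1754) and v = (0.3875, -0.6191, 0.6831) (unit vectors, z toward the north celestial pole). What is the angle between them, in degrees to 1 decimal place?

38.2°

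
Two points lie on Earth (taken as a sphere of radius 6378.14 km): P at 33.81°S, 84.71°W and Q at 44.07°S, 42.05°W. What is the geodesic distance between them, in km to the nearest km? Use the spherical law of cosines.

Let φ₁ = -0.5901 rad, φ₂ = -0.7692 rad, and Δλ = 0.7446 rad.
cos c = sin φ₁ sin φ₂ + cos φ₁ cos φ₂ cos Δλ = (-0.5564)(-0.6955) + (0.8309)(0.7185)(0.7354) = 0.82604,
so c = arccos(0.82604) = 0.59875 rad.
Distance = R·c = 6378.14 × 0.5988 ≈ 3819 km.

3819 km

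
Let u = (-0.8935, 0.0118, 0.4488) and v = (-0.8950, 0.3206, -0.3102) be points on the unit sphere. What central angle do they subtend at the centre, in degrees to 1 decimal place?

48.4°

u·v = 0.6642; |u| = 1.0000, |v| = 1.0000.
cos θ = (u·v)/(|u||v|) = 0.6643, so θ = 48.4°.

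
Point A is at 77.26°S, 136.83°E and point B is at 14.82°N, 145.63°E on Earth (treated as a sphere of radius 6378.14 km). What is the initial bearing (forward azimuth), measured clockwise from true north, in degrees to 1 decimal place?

8.5°

Δλ = 8.800° = 0.1536 rad.
y = sin Δλ · cos φ₂ = (0.1530)(0.9667) = 0.1479
x = cos φ₁ sin φ₂ − sin φ₁ cos φ₂ cos Δλ = (0.2205)(0.2558) − (-0.9754)(0.9667)(0.9882) = 0.9882
θ = atan2(y, x) = 8.51°, so the bearing is 8.5°.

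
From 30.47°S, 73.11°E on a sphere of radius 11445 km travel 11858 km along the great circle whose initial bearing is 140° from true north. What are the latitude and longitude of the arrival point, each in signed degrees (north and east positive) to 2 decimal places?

-55.74°, 152.36°

Angular distance δ = d/R = 11858/11445 = 1.03609 rad; initial bearing θ = 2.4435 rad.
sin φ₂ = sin φ₁ cos δ + cos φ₁ sin δ cos θ = (-0.5071)(0.5096) + (0.8619)(0.8604)(-0.7660) = -0.8265, so φ₂ = -55.74°.
Δλ = atan2(sin θ sin δ cos φ₁, cos δ − sin φ₁ sin φ₂) = atan2(0.4767, 0.0905) = 79.252°.
λ₂ = 73.110° + 79.252° = 152.36°.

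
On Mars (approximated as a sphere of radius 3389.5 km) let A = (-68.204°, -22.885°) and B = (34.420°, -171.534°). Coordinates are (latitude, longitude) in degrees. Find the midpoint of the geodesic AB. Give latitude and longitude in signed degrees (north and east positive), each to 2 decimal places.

Central angle δ = 2.4758 rad. Interpolating on the sphere with fraction f = 0.5:
P = [sin((1−f)δ)·A + sin(fδ)·B] / sin δ = 1.5300·A + 1.5300·B in Cartesian coordinates,
giving P = (-0.7250, -0.4067, -0.5558), i.e. latitude -33.77°, longitude -150.71°.

-33.77°, -150.71°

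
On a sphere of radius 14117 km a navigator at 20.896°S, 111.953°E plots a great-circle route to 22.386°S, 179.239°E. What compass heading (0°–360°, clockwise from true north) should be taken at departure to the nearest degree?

105°

Δλ = 67.286° = 1.1744 rad.
y = sin Δλ · cos φ₂ = (0.9224)(0.9246) = 0.8529
x = cos φ₁ sin φ₂ − sin φ₁ cos φ₂ cos Δλ = (0.9342)(-0.3808) − (-0.3567)(0.9246)(0.3861) = -0.2285
θ = atan2(y, x) = 104.99°, so the bearing is 105°.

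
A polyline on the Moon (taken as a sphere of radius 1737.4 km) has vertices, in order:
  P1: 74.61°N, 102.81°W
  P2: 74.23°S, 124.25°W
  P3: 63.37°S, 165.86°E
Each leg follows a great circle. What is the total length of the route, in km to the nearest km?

5305 km

Leg P1→P2: central angle 2.6075 rad, distance 4530.2 km.
Leg P2→P3: central angle 0.4461 rad, distance 775.0 km.
Total: 4530.2 + 775.0 ≈ 5305 km.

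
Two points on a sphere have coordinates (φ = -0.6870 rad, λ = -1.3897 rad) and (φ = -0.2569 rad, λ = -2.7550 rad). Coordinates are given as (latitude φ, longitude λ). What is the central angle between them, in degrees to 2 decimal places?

71.72°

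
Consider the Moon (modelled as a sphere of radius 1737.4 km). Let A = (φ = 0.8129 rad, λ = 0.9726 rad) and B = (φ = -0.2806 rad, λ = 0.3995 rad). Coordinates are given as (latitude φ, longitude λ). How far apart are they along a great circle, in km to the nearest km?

In radians: φ₁ = 0.8129, φ₂ = -0.2806, Δλ = -32.836° = -0.5731 rad.
cos c = sin φ₁ sin φ₂ + cos φ₁ cos φ₂ cos Δλ = (0.7263)(-0.2769) + (0.6874)(0.9609)(0.8402) = 0.35385,
so c = arccos(0.35385) = 1.20912 rad.
Distance = R·c = 1737.4 × 1.2091 ≈ 2101 km.

2101 km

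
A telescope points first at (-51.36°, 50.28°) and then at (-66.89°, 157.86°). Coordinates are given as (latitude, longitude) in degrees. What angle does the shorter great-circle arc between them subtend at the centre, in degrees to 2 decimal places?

49.88°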